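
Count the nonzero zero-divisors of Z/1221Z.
In Z/1221Z each nonzero element is either a unit (gcd with 1221 is 1) or a zero-divisor (gcd > 1). The number of units is φ(1221): factorise 1221 = 3 · 11 · 37, so φ(1221) = (3 − 1) · (11 − 1) · (37 − 1) = 2 · 10 · 36 = 720. The nonzero elements number 1221 − 1 = 1220. Hence the nonzero zero-divisors number 1220 − 720 = 500.

Final answer: Z/1221Z has 500 nonzero zero-divisors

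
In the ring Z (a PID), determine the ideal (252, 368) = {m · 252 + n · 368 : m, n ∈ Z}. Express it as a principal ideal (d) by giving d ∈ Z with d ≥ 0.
In the PID Z, (a, b) is generated by gcd(a, b). Compute gcd(368, 252) with the extended Euclidean algorithm, tracking rows (r, s, t) with s·368 + t·252 = r:
  row A: (368, 1, 0)   [1·368 + 0·252 = 368]
  row B: (252, 0, 1)   [0·368 + 1·252 = 252]
  368 = 1·252 + 116   → row C = row A − 1·row B = (116, 1, −1)   [check: 1·368 − 1·252 = 116]
  252 = 2·116 + 20   → row D = row B − 2·row C = (20, −2, 3)   [check: −2·368 + 3·252 = 20]
  116 = 5·20 + 16   → row E = row C − 5·row D = (16, 11, −16)   [check: 11·368 − 16·252 = 16]
  20 = 1·16 + 4   → row F = row D − 1·row E = (4, −13, 19)   [check: −13·368 + 19·252 = 4]
  16 = 4·4 + 0   → remainder 0, stop. gcd = 4 (last nonzero row F).
So gcd(252, 368) = 4, with Bézout identity −13·368 + 19·252 = 4. Containment (⊇): the Bézout identity exhibits 4 as an element of (252, 368), giving (4) ⊆ (252, 368). Containment (⊆): since 4 | 252 and 4 | 368 (252 = 4·63, 368 = 4·92), every Z-linear combination of 252 and 368 is divisible by 4, so (252, 368) ⊆ (4). Therefore (252, 368) = (4), d = 4.

Final answer: (252, 368) = (4); d = 4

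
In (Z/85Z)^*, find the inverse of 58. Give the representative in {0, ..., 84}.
58^(−1) ≡ 22 (mod 85)

Apply the extended Euclidean algorithm to (85, 58), tracking rows (r, s, t) with s·85 + t·58 = r. Each division r_prev = q·r_cur + r_new produces the new row as (previous row) − q·(current row):
  row A: (85, 1, 0)   [1·85 + 0·58 = 85]
  row B: (58, 0, 1)   [0·85 + 1·58 = 58]
  85 = 1·58 + 27   → row C = row A − 1·row B = (27, 1, −1)   [check: 1·85 − 1·58 = 27]
  58 = 2·27 + 4   → row D = row B − 2·row C = (4, −2, 3)   [check: −2·85 + 3·58 = 4]
  27 = 6·4 + 3   → row E = row C − 6·row D = (3, 13, −19)   [check: 13·85 − 19·58 = 3]
  4 = 1·3 + 1   → row F = row D − 1·row E = (1, −15, 22)   [check: −15·85 + 22·58 = 1]
  3 = 3·1 + 0   → remainder 0, stop. gcd = 1 (last nonzero row F).
The gcd is 1, so 58 is invertible mod 85. The last nonzero row gives −15·85 + 22·58 = 1, so t = 22. So 58^(−1) ≡ 22 (mod 85). Verify: 58 · 22 = 1276 ≡ 1 (mod 85). ✓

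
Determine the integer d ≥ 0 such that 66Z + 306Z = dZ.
In the PID Z, (a, b) is generated by gcd(a, b). Compute gcd(306, 66) with the extended Euclidean algorithm, tracking rows (r, s, t) with s·306 + t·66 = r:
  row A: (306, 1, 0)   [1·306 + 0·66 = 306]
  row B: (66, 0, 1)   [0·306 + 1·66 = 66]
  306 = 4·66 + 42   → row C = row A − 4·row B = (42, 1, −4)   [check: 1·306 − 4·66 = 42]
  66 = 1·42 + 24   → row D = row B − 1·row C = (24, −1, 5)   [check: −1·306 + 5·66 = 24]
  42 = 1·24 + 18   → row E = row C − 1·row D = (18, 2, −9)   [check: 2·306 − 9·66 = 18]
  24 = 1·18 + 6   → row F = row D − 1·row E = (6, −3, 14)   [check: −3·306 + 14·66 = 6]
  18 = 3·6 + 0   → remainder 0, stop. gcd = 6 (last nonzero row F).
So gcd(66, 306) = 6, with Bézout identity −3·306 + 14·66 = 6. Containment (⊇): the Bézout identity exhibits 6 as an element of (66, 306), giving (6) ⊆ (66, 306). Containment (⊆): since 6 | 66 and 6 | 306 (66 = 6·11, 306 = 6·51), every Z-linear combination of 66 and 306 is divisible by 6, so (66, 306) ⊆ (6). Therefore (66, 306) = (6), d = 6.

Final answer: (66, 306) = (6); d = 6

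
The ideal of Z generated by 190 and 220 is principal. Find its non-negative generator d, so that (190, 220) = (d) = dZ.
(190, 220) = (10); d = 10

In the PID Z, (a, b) is generated by gcd(a, b). Compute gcd(220, 190) with the extended Euclidean algorithm, tracking rows (r, s, t) with s·220 + t·190 = r:
  row A: (220, 1, 0)   [1·220 + 0·190 = 220]
  row B: (190, 0, 1)   [0·220 + 1·190 = 190]
  220 = 1·190 + 30   → row C = row A − 1·row B = (30, 1, −1)   [check: 1·220 − 1·190 = 30]
  190 = 6·30 + 10   → row D = row B − 6·row C = (10, −6, 7)   [check: −6·220 + 7·190 = 10]
  30 = 3·10 + 0   → remainder 0, stop. gcd = 10 (last nonzero row D).
So gcd(190, 220) = 10, with Bézout identity −6·220 + 7·190 = 10. Containment (⊇): the Bézout identity exhibits 10 as an element of (190, 220), giving (10) ⊆ (190, 220). Containment (⊆): since 10 | 190 and 10 | 220 (190 = 10·19, 220 = 10·22), every Z-linear combination of 190 and 220 is divisible by 10, so (190, 220) ⊆ (10). Therefore (190, 220) = (10), d = 10.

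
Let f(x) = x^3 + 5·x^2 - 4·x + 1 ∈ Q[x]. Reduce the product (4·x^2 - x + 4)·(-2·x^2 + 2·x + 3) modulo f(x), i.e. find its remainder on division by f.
a · b ≡ -280·x^2 + 213·x - 38 (mod f(x))

First multiply in Q[x] without reducing: a · b = -8·x^4 + 10·x^3 + 2·x^2 + 5·x + 12. Now divide by f(x) = x^3 + 5·x^2 - 4·x + 1, eliminating the leading term at each step:
  leading term -8·x^4: subtract (-8·x)·f(x) = -8·x^4 - 40·x^3 + 32·x^2 - 8·x, leaving 50·x^3 - 30·x^2 + 13·x + 12
  leading term 50·x^3: subtract (50)·f(x) = 50·x^3 + 250·x^2 - 200·x + 50, leaving -280·x^2 + 213·x - 38
The degree is now < 3, so this is the remainder. Hence a · b ≡ -280·x^2 + 213·x - 38 in Q[x]/(f).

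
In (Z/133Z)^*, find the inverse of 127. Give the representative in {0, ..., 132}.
127^(−1) ≡ 22 (mod 133)

Apply the extended Euclidean algorithm to (133, 127), tracking rows (r, s, t) with s·133 + t·127 = r. Each division r_prev = q·r_cur + r_new produces the new row as (previous row) − q·(current row):
  row A: (133, 1, 0)   [1·133 + 0·127 = 133]
  row B: (127, 0, 1)   [0·133 + 1·127 = 127]
  133 = 1·127 + 6   → row C = row A − 1·row B = (6, 1, −1)   [check: 1·133 − 1·127 = 6]
  127 = 21·6 + 1   → row D = row B − 21·row C = (1, −21, 22)   [check: −21·133 + 22·127 = 1]
  6 = 6·1 + 0   → remainder 0, stop. gcd = 1 (last nonzero row D).
The gcd is 1, so 127 is invertible mod 133. The last nonzero row gives −21·133 + 22·127 = 1, so t = 22. So 127^(−1) ≡ 22 (mod 133). Verify: 127 · 22 = 2794 ≡ 1 (mod 133). ✓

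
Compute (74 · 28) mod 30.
Reduce the factors first: 74 ≡ 14 (mod 30), so 74 · 28 ≡ 14 · 28 (mod 30). 14 · 28 = 392. Dividing by 30: 392 = 13·30 + 2. So (74 · 28) mod 30 = 2.

Final answer: 2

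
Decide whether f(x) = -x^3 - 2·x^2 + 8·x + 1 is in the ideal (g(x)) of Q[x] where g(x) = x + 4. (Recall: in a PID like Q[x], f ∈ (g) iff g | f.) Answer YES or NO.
In Q[x] the ideal (g) consists of all multiples of g, so f ∈ (g) iff g | f, i.e. iff the remainder of f on division by g is 0. Divide f by g (g is monic, so eliminate the leading term of the running remainder at each step):
  leading term -x^3: subtract (-x^2)·g(x) = -x^3 - 4·x^2, leaving 2·x^2 + 8·x + 1
  leading term 2·x^2: subtract (2·x)·g(x) = 2·x^2 + 8·x, leaving 1
The remainder r(x) = 1 ≠ 0 (and deg r < deg g), so g ∤ f, i.e. f ∉ (g).

Final answer: NO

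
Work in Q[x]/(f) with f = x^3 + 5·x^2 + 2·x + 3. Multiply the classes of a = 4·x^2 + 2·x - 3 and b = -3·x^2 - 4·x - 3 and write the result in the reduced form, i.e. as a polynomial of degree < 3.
a · b ≡ -177·x^2 - 34·x - 105 (mod f(x))

First multiply in Q[x] without reducing: a · b = -12·x^4 - 22·x^3 - 11·x^2 + 6·x + 9. Now divide by f(x) = x^3 + 5·x^2 + 2·x + 3, eliminating the leading term at each step:
  leading term -12·x^4: subtract (-12·x)·f(x) = -12·x^4 - 60·x^3 - 24·x^2 - 36·x, leaving 38·x^3 + 13·x^2 + 42·x + 9
  leading term 38·x^3: subtract (38)·f(x) = 38·x^3 + 190·x^2 + 76·x + 114, leaving -177·x^2 - 34·x - 105
The degree is now < 3, so this is the remainder. Hence a · b ≡ -177·x^2 - 34·x - 105 in Q[x]/(f).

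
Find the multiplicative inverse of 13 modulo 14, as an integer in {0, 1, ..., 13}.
Apply the extended Euclidean algorithm to (14, 13), tracking rows (r, s, t) with s·14 + t·13 = r. Each division r_prev = q·r_cur + r_new produces the new row as (previous row) − q·(current row):
  row A: (14, 1, 0)   [1·14 + 0·13 = 14]
  row B: (13, 0, 1)   [0·14 + 1·13 = 13]
  14 = 1·13 + 1   → row C = row A − 1·row B = (1, 1, −1)   [check: 1·14 − 1·13 = 1]
  13 = 13·1 + 0   → remainder 0, stop. gcd = 1 (last nonzero row C).
The gcd is 1, so 13 is invertible mod 14. The last nonzero row gives 1·14 − 1·13 = 1, so t = −1. So 13^(−1) ≡ −1 ≡ 13 (mod 14). Verify: 13 · 13 = 169 ≡ 1 (mod 14). ✓

Final answer: 13^(−1) ≡ 13 (mod 14)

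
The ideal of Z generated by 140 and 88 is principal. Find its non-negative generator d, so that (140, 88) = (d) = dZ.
In the PID Z, (a, b) is generated by gcd(a, b). Compute gcd(140, 88) with the extended Euclidean algorithm, tracking rows (r, s, t) with s·140 + t·88 = r:
  row A: (140, 1, 0)   [1·140 + 0·88 = 140]
  row B: (88, 0, 1)   [0·140 + 1·88 = 88]
  140 = 1·88 + 52   → row C = row A − 1·row B = (52, 1, −1)   [check: 1·140 − 1·88 = 52]
  88 = 1·52 + 36   → row D = row B − 1·row C = (36, −1, 2)   [check: −1·140 + 2·88 = 36]
  52 = 1·36 + 16   → row E = row C − 1·row D = (16, 2, −3)   [check: 2·140 − 3·88 = 16]
  36 = 2·16 + 4   → row F = row D − 2·row E = (4, −5, 8)   [check: −5·140 + 8·88 = 4]
  16 = 4·4 + 0   → remainder 0, stop. gcd = 4 (last nonzero row F).
So gcd(140, 88) = 4, with Bézout identity −5·140 + 8·88 = 4. Containment (⊇): the Bézout identity exhibits 4 as an element of (140, 88), giving (4) ⊆ (140, 88). Containment (⊆): since 4 | 140 and 4 | 88 (140 = 4·35, 88 = 4·22), every Z-linear combination of 140 and 88 is divisible by 4, so (140, 88) ⊆ (4). Therefore (140, 88) = (4), d = 4.

Final answer: (140, 88) = (4); d = 4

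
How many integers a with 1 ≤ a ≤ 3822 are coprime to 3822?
The number of a ∈ {1, ..., 3822} with gcd(a, 3822) = 1 is by definition Euler's totient φ(3822). φ is multiplicative, with φ(p^e) = p^e − p^(e−1). Factorise 3822 = 2 · 3 · 7^2 · 13. Then
  φ(3822) = (2 − 1) · (3 − 1) · (7^2 − 7^1) · (13 − 1) = 1 · 2 · 42 · 12 = 1008.
So there are 1008 such integers.

Final answer: 1008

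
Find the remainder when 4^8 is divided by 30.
Use repeated squaring. Binary(8) = 1000. Walk through the bits of the exponent 8 left-to-right: at each bit after the leading one, square the running value, then multiply by 4 if the bit is 1 (always reducing mod 30):
  bit 1 = 1 (leading): start with 4.
  bit 2 = 0: square 4^2 = 16 (mod 30).
  bit 3 = 0: square 16^2 = 256 ≡ 16 (mod 30).
  bit 4 = 0: square 16^2 = 256 ≡ 16 (mod 30).
Final value: 4^8 ≡ 16 (mod 30).

Final answer: 16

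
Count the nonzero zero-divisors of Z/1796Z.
In Z/1796Z each nonzero element is either a unit (gcd with 1796 is 1) or a zero-divisor (gcd > 1). The number of units is φ(1796): factorise 1796 = 2^2 · 449, so φ(1796) = (2^2 − 2^1) · (449 − 1) = 2 · 448 = 896. The nonzero elements number 1796 − 1 = 1795. Hence the nonzero zero-divisors number 1795 − 896 = 899.

Final answer: Z/1796Z has 899 nonzero zero-divisors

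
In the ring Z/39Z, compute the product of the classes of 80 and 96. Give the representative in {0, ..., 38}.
36

Reduce the factors first: 80 ≡ 2, 96 ≡ 18 (mod 39), so 80 · 96 ≡ 2 · 18 (mod 39). 2 · 18 = 36. Dividing by 39: 36 = 0·39 + 36. So (80 · 96) mod 39 = 36.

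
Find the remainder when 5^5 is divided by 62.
25

Use repeated squaring. Binary(5) = 101. Walk through the bits of the exponent 5 left-to-right: at each bit after the leading one, square the running value, then multiply by 5 if the bit is 1 (always reducing mod 62):
  bit 1 = 1 (leading): start with 5.
  bit 2 = 0: square 5^2 = 25 (mod 62).
  bit 3 = 1: square 25^2 = 625 ≡ 5; bit is 1, so multiply 5·5 = 25 (mod 62).
Final value: 5^5 ≡ 25 (mod 62).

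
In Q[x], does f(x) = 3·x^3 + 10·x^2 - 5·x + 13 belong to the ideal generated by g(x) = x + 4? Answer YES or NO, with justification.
NO

In Q[x] the ideal (g) consists of all multiples of g, so f ∈ (g) iff g | f, i.e. iff the remainder of f on division by g is 0. Divide f by g (g is monic, so eliminate the leading term of the running remainder at each step):
  leading term 3·x^3: subtract (3·x^2)·g(x) = 3·x^3 + 12·x^2, leaving -2·x^2 - 5·x + 13
  leading term -2·x^2: subtract (-2·x)·g(x) = -2·x^2 - 8·x, leaving 3·x + 13
  leading term 3·x: subtract (3)·g(x) = 3·x + 12, leaving 1
The remainder r(x) = 1 ≠ 0 (and deg r < deg g), so g ∤ f, i.e. f ∉ (g).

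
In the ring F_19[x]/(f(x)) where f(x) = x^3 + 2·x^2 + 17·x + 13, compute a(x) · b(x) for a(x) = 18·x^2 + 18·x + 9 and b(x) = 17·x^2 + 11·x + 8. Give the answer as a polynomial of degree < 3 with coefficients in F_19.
Multiply as integer polynomials: a · b = 306·x^4 + 504·x^3 + 495·x^2 + 243·x + 72. Reducing coefficients mod 19: a · b ≡ 2·x^4 + 10·x^3 + x^2 + 15·x + 15. Now divide by f(x) = x^3 + 2·x^2 + 17·x + 13 in F_19[x], eliminating the leading term at each step:
  leading term 2·x^4: subtract (2·x)·f(x) = 2·x^4 + 4·x^3 + 15·x^2 + 7·x, leaving 6·x^3 + 5·x^2 + 8·x + 15 (coefficients mod 19)
  leading term 6·x^3: subtract (6)·f(x) = 6·x^3 + 12·x^2 + 7·x + 2, leaving 12·x^2 + x + 13 (coefficients mod 19)
The degree is now < 3, so this is the remainder. Hence a · b ≡ 12·x^2 + x + 13 in F_19[x]/(f).

Final answer: a · b ≡ 12·x^2 + x + 13 (mod f(x))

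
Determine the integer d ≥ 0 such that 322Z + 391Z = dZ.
In the PID Z, (a, b) is generated by gcd(a, b). Compute gcd(391, 322) with the extended Euclidean algorithm, tracking rows (r, s, t) with s·391 + t·322 = r:
  row A: (391, 1, 0)   [1·391 + 0·322 = 391]
  row B: (322, 0, 1)   [0·391 + 1·322 = 322]
  391 = 1·322 + 69   → row C = row A − 1·row B = (69, 1, −1)   [check: 1·391 − 1·322 = 69]
  322 = 4·69 + 46   → row D = row B − 4·row C = (46, −4, 5)   [check: −4·391 + 5·322 = 46]
  69 = 1·46 + 23   → row E = row C − 1·row D = (23, 5, −6)   [check: 5·391 − 6·322 = 23]
  46 = 2·23 + 0   → remainder 0, stop. gcd = 23 (last nonzero row E).
So gcd(322, 391) = 23, with Bézout identity 5·391 − 6·322 = 23. Containment (⊇): the Bézout identity exhibits 23 as an element of (322, 391), giving (23) ⊆ (322, 391). Containment (⊆): since 23 | 322 and 23 | 391 (322 = 23·14, 391 = 23·17), every Z-linear combination of 322 and 391 is divisible by 23, so (322, 391) ⊆ (23). Therefore (322, 391) = (23), d = 23.

Final answer: (322, 391) = (23); d = 23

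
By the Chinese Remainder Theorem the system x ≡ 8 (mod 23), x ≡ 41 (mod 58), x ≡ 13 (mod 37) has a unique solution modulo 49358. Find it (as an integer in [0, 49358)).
x ≡ 13555 (mod 49358); the representative in [0, 49358) is 13555

The moduli 23, 58, 37 are pairwise coprime, so by the CRT there is a unique solution mod 23·58·37 = 49358.
Solve by successive substitution. Start with x ≡ 8 (mod 23).
  Combine with x ≡ 41 (mod 58): write x = 8 + 23·t and require 8 + 23·t ≡ 41 (mod 58), i.e. 23·t ≡ 41 − 8 ≡ 33 (mod 58). Since 23^(−1) ≡ 53 (mod 58), t ≡ 53·33 ≡ 9 (mod 58). So x ≡ 8 + 23·9 = 215 (mod 1334).
  Combine with x ≡ 13 (mod 37): write x = 215 + 1334·t and require 215 + 1334·t ≡ 13 (mod 37), i.e. 1334·t ≡ 13 − 215 ≡ 20 (mod 37). Since 1334^(−1) ≡ 19 (mod 37) (1334 ≡ 2 (mod 37)), t ≡ 19·20 ≡ 10 (mod 37). So x ≡ 215 + 1334·10 = 13555 (mod 49358).
Unique solution in [0, 49358): x = 13555.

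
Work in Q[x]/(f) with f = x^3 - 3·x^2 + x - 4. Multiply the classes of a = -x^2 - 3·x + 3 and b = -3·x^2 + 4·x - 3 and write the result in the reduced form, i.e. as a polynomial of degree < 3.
First multiply in Q[x] without reducing: a · b = 3·x^4 + 5·x^3 - 18·x^2 + 21·x - 9. Now divide by f(x) = x^3 - 3·x^2 + x - 4, eliminating the leading term at each step:
  leading term 3·x^4: subtract (3·x)·f(x) = 3·x^4 - 9·x^3 + 3·x^2 - 12·x, leaving 14·x^3 - 21·x^2 + 33·x - 9
  leading term 14·x^3: subtract (14)·f(x) = 14·x^3 - 42·x^2 + 14·x - 56, leaving 21·x^2 + 19·x + 47
The degree is now < 3, so this is the remainder. Hence a · b ≡ 21·x^2 + 19·x + 47 in Q[x]/(f).

Final answer: a · b ≡ 21·x^2 + 19·x + 47 (mod f(x))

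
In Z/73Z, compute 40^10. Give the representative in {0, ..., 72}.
35

Use repeated squaring. Binary(10) = 1010. Walk through the bits of the exponent 10 left-to-right: at each bit after the leading one, square the running value, then multiply by 40 if the bit is 1 (always reducing mod 73):
  bit 1 = 1 (leading): start with 40.
  bit 2 = 0: square 40^2 = 1600 ≡ 67 (mod 73).
  bit 3 = 1: square 67^2 = 4489 ≡ 36; bit is 1, so multiply 36·40 = 1440 ≡ 53 (mod 73).
  bit 4 = 0: square 53^2 = 2809 ≡ 35 (mod 73).
Final value: 40^10 ≡ 35 (mod 73).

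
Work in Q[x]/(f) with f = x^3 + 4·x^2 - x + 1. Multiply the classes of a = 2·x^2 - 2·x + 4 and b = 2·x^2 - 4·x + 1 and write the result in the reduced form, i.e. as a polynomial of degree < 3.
a · b ≡ 134·x^2 - 50·x + 32 (mod f(x))

First multiply in Q[x] without reducing: a · b = 4·x^4 - 12·x^3 + 18·x^2 - 18·x + 4. Now divide by f(x) = x^3 + 4·x^2 - x + 1, eliminating the leading term at each step:
  leading term 4·x^4: subtract (4·x)·f(x) = 4·x^4 + 16·x^3 - 4·x^2 + 4·x, leaving -28·x^3 + 22·x^2 - 22·x + 4
  leading term -28·x^3: subtract (-28)·f(x) = -28·x^3 - 112·x^2 + 28·x - 28, leaving 134·x^2 - 50·x + 32
The degree is now < 3, so this is the remainder. Hence a · b ≡ 134·x^2 - 50·x + 32 in Q[x]/(f).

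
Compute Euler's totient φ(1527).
φ(1527) = 1016

φ is multiplicative, with φ(p^e) = p^e − p^(e−1). Factorise 1527 = 3 · 509. Then
  φ(1527) = (3 − 1) · (509 − 1) = 2 · 508 = 1016.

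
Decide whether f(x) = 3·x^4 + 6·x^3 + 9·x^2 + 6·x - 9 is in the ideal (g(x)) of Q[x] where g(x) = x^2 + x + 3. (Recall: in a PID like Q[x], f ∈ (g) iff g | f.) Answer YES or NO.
In Q[x] the ideal (g) consists of all multiples of g, so f ∈ (g) iff g | f, i.e. iff the remainder of f on division by g is 0. Divide f by g (g is monic, so eliminate the leading term of the running remainder at each step):
  leading term 3·x^4: subtract (3·x^2)·g(x) = 3·x^4 + 3·x^3 + 9·x^2, leaving 3·x^3 + 6·x - 9
  leading term 3·x^3: subtract (3·x)·g(x) = 3·x^3 + 3·x^2 + 9·x, leaving -3·x^2 - 3·x - 9
  leading term -3·x^2: subtract (-3)·g(x) = -3·x^2 - 3·x - 9, leaving 0
The remainder is 0, so f(x) = g(x) · h(x) with h(x) = 3·x^2 + 3·x - 3. Hence g | f, i.e. f ∈ (g).

Final answer: YES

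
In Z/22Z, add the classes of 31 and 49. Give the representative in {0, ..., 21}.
Reduce the summands first: 31 ≡ 9, 49 ≡ 5 (mod 22), so 31 + 49 ≡ 9 + 5 (mod 22). 9 + 5 = 14; 14 = 0·22 + 14, so (31 + 49) mod 22 = 14.

Final answer: 14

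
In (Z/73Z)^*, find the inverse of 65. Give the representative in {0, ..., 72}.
65^(−1) ≡ 9 (mod 73)

Apply the extended Euclidean algorithm to (73, 65), tracking rows (r, s, t) with s·73 + t·65 = r. Each division r_prev = q·r_cur + r_new produces the new row as (previous row) − q·(current row):
  row A: (73, 1, 0)   [1·73 + 0·65 = 73]
  row B: (65, 0, 1)   [0·73 + 1·65 = 65]
  73 = 1·65 + 8   → row C = row A − 1·row B = (8, 1, −1)   [check: 1·73 − 1·65 = 8]
  65 = 8·8 + 1   → row D = row B − 8·row C = (1, −8, 9)   [check: −8·73 + 9·65 = 1]
  8 = 8·1 + 0   → remainder 0, stop. gcd = 1 (last nonzero row D).
The gcd is 1, so 65 is invertible mod 73. The last nonzero row gives −8·73 + 9·65 = 1, so t = 9. So 65^(−1) ≡ 9 (mod 73). Verify: 65 · 9 = 585 ≡ 1 (mod 73). ✓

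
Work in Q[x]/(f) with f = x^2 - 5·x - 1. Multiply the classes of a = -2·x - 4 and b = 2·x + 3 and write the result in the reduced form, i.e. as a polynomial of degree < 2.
a · b ≡ -34·x - 16 (mod f(x))

First multiply in Q[x] without reducing: a · b = -4·x^2 - 14·x - 12. Now divide by f(x) = x^2 - 5·x - 1, eliminating the leading term at each step:
  leading term -4·x^2: subtract (-4)·f(x) = -4·x^2 + 20·x + 4, leaving -34·x - 16
The degree is now < 2, so this is the remainder. Hence a · b ≡ -34·x - 16 in Q[x]/(f).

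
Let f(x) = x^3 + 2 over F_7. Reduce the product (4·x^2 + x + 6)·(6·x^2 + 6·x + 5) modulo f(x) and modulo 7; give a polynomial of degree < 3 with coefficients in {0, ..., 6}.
a · b ≡ 6·x^2 + 5 (mod f(x))

Multiply as integer polynomials: a · b = 24·x^4 + 30·x^3 + 62·x^2 + 41·x + 30. Reducing coefficients mod 7: a · b ≡ 3·x^4 + 2·x^3 + 6·x^2 + 6·x + 2. Now divide by f(x) = x^3 + 2 in F_7[x], eliminating the leading term at each step:
  leading term 3·x^4: subtract (3·x)·f(x) = 3·x^4 + 6·x, leaving 2·x^3 + 6·x^2 + 2 (coefficients mod 7)
  leading term 2·x^3: subtract (2)·f(x) = 2·x^3 + 4, leaving 6·x^2 + 5 (coefficients mod 7)
The degree is now < 3, so this is the remainder. Hence a · b ≡ 6·x^2 + 5 in F_7[x]/(f).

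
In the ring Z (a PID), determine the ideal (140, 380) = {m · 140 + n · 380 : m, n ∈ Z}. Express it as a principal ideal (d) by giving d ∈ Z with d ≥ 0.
In the PID Z, (a, b) is generated by gcd(a, b). Compute gcd(380, 140) with the extended Euclidean algorithm, tracking rows (r, s, t) with s·380 + t·140 = r:
  row A: (380, 1, 0)   [1·380 + 0·140 = 380]
  row B: (140, 0, 1)   [0·380 + 1·140 = 140]
  380 = 2·140 + 100   → row C = row A − 2·row B = (100, 1, −2)   [check: 1·380 − 2·140 = 100]
  140 = 1·100 + 40   → row D = row B − 1·row C = (40, −1, 3)   [check: −1·380 + 3·140 = 40]
  100 = 2·40 + 20   → row E = row C − 2·row D = (20, 3, −8)   [check: 3·380 − 8·140 = 20]
  40 = 2·20 + 0   → remainder 0, stop. gcd = 20 (last nonzero row E).
So gcd(140, 380) = 20, with Bézout identity 3·380 − 8·140 = 20. Containment (⊇): the Bézout identity exhibits 20 as an element of (140, 380), giving (20) ⊆ (140, 380). Containment (⊆): since 20 | 140 and 20 | 380 (140 = 20·7, 380 = 20·19), every Z-linear combination of 140 and 380 is divisible by 20, so (140, 380) ⊆ (20). Therefore (140, 380) = (20), d = 20.

Final answer: (140, 380) = (20); d = 20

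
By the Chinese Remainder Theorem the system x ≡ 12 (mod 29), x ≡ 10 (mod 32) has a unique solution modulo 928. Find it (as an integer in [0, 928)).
The moduli 29, 32 are pairwise coprime, so by the CRT there is a unique solution mod 29·32 = 928.
Solve by successive substitution. Start with x ≡ 12 (mod 29).
  Combine with x ≡ 10 (mod 32): write x = 12 + 29·t and require 12 + 29·t ≡ 10 (mod 32), i.e. 29·t ≡ 10 − 12 ≡ 30 (mod 32). Since 29^(−1) ≡ 21 (mod 32), t ≡ 21·30 ≡ 22 (mod 32). So x ≡ 12 + 29·22 = 650 (mod 928).
Unique solution in [0, 928): x = 650.

Final answer: x ≡ 650 (mod 928); the representative in [0, 928) is 650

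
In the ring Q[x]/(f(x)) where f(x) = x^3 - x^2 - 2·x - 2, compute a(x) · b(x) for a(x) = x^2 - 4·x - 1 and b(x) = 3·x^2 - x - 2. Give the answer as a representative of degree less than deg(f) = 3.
First multiply in Q[x] without reducing: a · b = 3·x^4 - 13·x^3 - x^2 + 9·x + 2. Now divide by f(x) = x^3 - x^2 - 2·x - 2, eliminating the leading term at each step:
  leading term 3·x^4: subtract (3·x)·f(x) = 3·x^4 - 3·x^3 - 6·x^2 - 6·x, leaving -10·x^3 + 5·x^2 + 15·x + 2
  leading term -10·x^3: subtract (-10)·f(x) = -10·x^3 + 10·x^2 + 20·x + 20, leaving -5·x^2 - 5·x - 18
The degree is now < 3, so this is the remainder. Hence a · b ≡ -5·x^2 - 5·x - 18 in Q[x]/(f).

Final answer: a · b ≡ -5·x^2 - 5·x - 18 (mod f(x))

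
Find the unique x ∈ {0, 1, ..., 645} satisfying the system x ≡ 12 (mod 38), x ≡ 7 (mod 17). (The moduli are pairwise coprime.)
x ≡ 126 (mod 646); the representative in [0, 646) is 126

The moduli 38, 17 are pairwise coprime, so by the CRT there is a unique solution mod 38·17 = 646.
Solve by successive substitution. Start with x ≡ 12 (mod 38).
  Combine with x ≡ 7 (mod 17): write x = 12 + 38·t and require 12 + 38·t ≡ 7 (mod 17), i.e. 38·t ≡ 7 − 12 ≡ 12 (mod 17). Since 38^(−1) ≡ 13 (mod 17) (38 ≡ 4 (mod 17)), t ≡ 13·12 ≡ 3 (mod 17). So x ≡ 12 + 38·3 = 126 (mod 646).
Unique solution in [0, 646): x = 126.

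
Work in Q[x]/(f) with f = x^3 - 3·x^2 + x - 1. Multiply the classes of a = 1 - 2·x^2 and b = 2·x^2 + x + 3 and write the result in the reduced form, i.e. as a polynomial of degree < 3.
a · b ≡ -42·x^2 + 11·x - 11 (mod f(x))

First multiply in Q[x] without reducing: a · b = -4·x^4 - 2·x^3 - 4·x^2 + x + 3. Now divide by f(x) = x^3 - 3·x^2 + x - 1, eliminating the leading term at each step:
  leading term -4·x^4: subtract (-4·x)·f(x) = -4·x^4 + 12·x^3 - 4·x^2 + 4·x, leaving -14·x^3 - 3·x + 3
  leading term -14·x^3: subtract (-14)·f(x) = -14·x^3 + 42·x^2 - 14·x + 14, leaving -42·x^2 + 11·x - 11
The degree is now < 3, so this is the remainder. Hence a · b ≡ -42·x^2 + 11·x - 11 in Q[x]/(f).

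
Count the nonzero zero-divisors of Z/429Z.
In Z/429Z each nonzero element is either a unit (gcd with 429 is 1) or a zero-divisor (gcd > 1). The number of units is φ(429): factorise 429 = 3 · 11 · 13, so φ(429) = (3 − 1) · (11 − 1) · (13 − 1) = 2 · 10 · 12 = 240. The nonzero elements number 429 − 1 = 428. Hence the nonzero zero-divisors number 428 − 240 = 188.

Final answer: Z/429Z has 188 nonzero zero-divisors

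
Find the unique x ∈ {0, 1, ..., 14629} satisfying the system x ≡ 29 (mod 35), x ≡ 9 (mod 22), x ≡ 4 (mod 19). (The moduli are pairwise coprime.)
x ≡ 2759 (mod 14630); the representative in [0, 14630) is 2759

The moduli 35, 22, 19 are pairwise coprime, so by the CRT there is a unique solution mod 35·22·19 = 14630.
Solve by successive substitution. Start with x ≡ 29 (mod 35).
  Combine with x ≡ 9 (mod 22): write x = 29 + 35·t and require 29 + 35·t ≡ 9 (mod 22), i.e. 35·t ≡ 9 − 29 ≡ 2 (mod 22). Since 35^(−1) ≡ 17 (mod 22) (35 ≡ 13 (mod 22)), t ≡ 17·2 ≡ 12 (mod 22). So x ≡ 29 + 35·12 = 449 (mod 770).
  Combine with x ≡ 4 (mod 19): write x = 449 + 770·t and require 449 + 770·t ≡ 4 (mod 19), i.e. 770·t ≡ 4 − 449 ≡ 11 (mod 19). Since 770^(−1) ≡ 2 (mod 19) (770 ≡ 10 (mod 19)), t ≡ 2·11 ≡ 3 (mod 19). So x ≡ 449 + 770·3 = 2759 (mod 14630).
Unique solution in [0, 14630): x = 2759.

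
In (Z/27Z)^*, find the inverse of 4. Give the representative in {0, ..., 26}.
4^(−1) ≡ 7 (mod 27)

Apply the extended Euclidean algorithm to (27, 4), tracking rows (r, s, t) with s·27 + t·4 = r. Each division r_prev = q·r_cur + r_new produces the new row as (previous row) − q·(current row):
  row A: (27, 1, 0)   [1·27 + 0·4 = 27]
  row B: (4, 0, 1)   [0·27 + 1·4 = 4]
  27 = 6·4 + 3   → row C = row A − 6·row B = (3, 1, −6)   [check: 1·27 − 6·4 = 3]
  4 = 1·3 + 1   → row D = row B − 1·row C = (1, −1, 7)   [check: −1·27 + 7·4 = 1]
  3 = 3·1 + 0   → remainder 0, stop. gcd = 1 (last nonzero row D).
The gcd is 1, so 4 is invertible mod 27. The last nonzero row gives −1·27 + 7·4 = 1, so t = 7. So 4^(−1) ≡ 7 (mod 27). Verify: 4 · 7 = 28 ≡ 1 (mod 27). ✓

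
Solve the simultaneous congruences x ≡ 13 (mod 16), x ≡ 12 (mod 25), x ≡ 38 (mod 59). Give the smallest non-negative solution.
The moduli 16, 25, 59 are pairwise coprime, so by the CRT there is a unique solution mod 16·25·59 = 23600.
Solve by successive substitution. Start with x ≡ 13 (mod 16).
  Combine with x ≡ 12 (mod 25): write x = 13 + 16·t and require 13 + 16·t ≡ 12 (mod 25), i.e. 16·t ≡ 12 − 13 ≡ 24 (mod 25). Since 16^(−1) ≡ 11 (mod 25), t ≡ 11·24 ≡ 14 (mod 25). So x ≡ 13 + 16·14 = 237 (mod 400).
  Combine with x ≡ 38 (mod 59): write x = 237 + 400·t and require 237 + 400·t ≡ 38 (mod 59), i.e. 400·t ≡ 38 − 237 ≡ 37 (mod 59). Since 400^(−1) ≡ 9 (mod 59) (400 ≡ 46 (mod 59)), t ≡ 9·37 ≡ 38 (mod 59). So x ≡ 237 + 400·38 = 15437 (mod 23600).
Unique solution in [0, 23600): x = 15437.

Final answer: x ≡ 15437 (mod 23600); the representative in [0, 23600) is 15437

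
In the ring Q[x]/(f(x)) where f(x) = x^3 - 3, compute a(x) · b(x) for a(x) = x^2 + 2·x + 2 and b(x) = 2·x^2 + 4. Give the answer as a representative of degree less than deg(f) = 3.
a · b ≡ 8·x^2 + 14·x + 20 (mod f(x))

First multiply in Q[x] without reducing: a · b = 2·x^4 + 4·x^3 + 8·x^2 + 8·x + 8. Now divide by f(x) = x^3 - 3, eliminating the leading term at each step:
  leading term 2·x^4: subtract (2·x)·f(x) = 2·x^4 - 6·x, leaving 4·x^3 + 8·x^2 + 14·x + 8
  leading term 4·x^3: subtract (4)·f(x) = 4·x^3 - 12, leaving 8·x^2 + 14·x + 20
The degree is now < 3, so this is the remainder. Hence a · b ≡ 8·x^2 + 14·x + 20 in Q[x]/(f).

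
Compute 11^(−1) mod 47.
11^(−1) ≡ 30 (mod 47)

Apply the extended Euclidean algorithm to (47, 11), tracking rows (r, s, t) with s·47 + t·11 = r. Each division r_prev = q·r_cur + r_new produces the new row as (previous row) − q·(current row):
  row A: (47, 1, 0)   [1·47 + 0·11 = 47]
  row B: (11, 0, 1)   [0·47 + 1·11 = 11]
  47 = 4·11 + 3   → row C = row A − 4·row B = (3, 1, −4)   [check: 1·47 − 4·11 = 3]
  11 = 3·3 + 2   → row D = row B − 3·row C = (2, −3, 13)   [check: −3·47 + 13·11 = 2]
  3 = 1·2 + 1   → row E = row C − 1·row D = (1, 4, −17)   [check: 4·47 − 17·11 = 1]
  2 = 2·1 + 0   → remainder 0, stop. gcd = 1 (last nonzero row E).
The gcd is 1, so 11 is invertible mod 47. The last nonzero row gives 4·47 − 17·11 = 1, so t = −17. So 11^(−1) ≡ −17 ≡ 30 (mod 47). Verify: 11 · 30 = 330 ≡ 1 (mod 47). ✓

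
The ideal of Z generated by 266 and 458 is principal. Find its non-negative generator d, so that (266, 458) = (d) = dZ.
(266, 458) = (2); d = 2

In the PID Z, (a, b) is generated by gcd(a, b). Compute gcd(458, 266) with the extended Euclidean algorithm, tracking rows (r, s, t) with s·458 + t·266 = r:
  row A: (458, 1, 0)   [1·458 + 0·266 = 458]
  row B: (266, 0, 1)   [0·458 + 1·266 = 266]
  458 = 1·266 + 192   → row C = row A − 1·row B = (192, 1, −1)   [check: 1·458 − 1·266 = 192]
  266 = 1·192 + 74   → row D = row B − 1·row C = (74, −1, 2)   [check: −1·458 + 2·266 = 74]
  192 = 2·74 + 44   → row E = row C − 2·row D = (44, 3, −5)   [check: 3·458 − 5·266 = 44]
  74 = 1·44 + 30   → row F = row D − 1·row E = (30, −4, 7)   [check: −4·458 + 7·266 = 30]
  44 = 1·30 + 14   → row G = row E − 1·row F = (14, 7, −12)   [check: 7·458 − 12·266 = 14]
  30 = 2·14 + 2   → row H = row F − 2·row G = (2, −18, 31)   [check: −18·458 + 31·266 = 2]
  14 = 7·2 + 0   → remainder 0, stop. gcd = 2 (last nonzero row H).
So gcd(266, 458) = 2, with Bézout identity −18·458 + 31·266 = 2. Containment (⊇): the Bézout identity exhibits 2 as an element of (266, 458), giving (2) ⊆ (266, 458). Containment (⊆): since 2 | 266 and 2 | 458 (266 = 2·133, 458 = 2·229), every Z-linear combination of 266 and 458 is divisible by 2, so (266, 458) ⊆ (2). Therefore (266, 458) = (2), d = 2.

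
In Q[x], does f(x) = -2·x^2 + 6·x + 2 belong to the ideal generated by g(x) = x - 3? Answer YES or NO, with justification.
NO

In Q[x] the ideal (g) consists of all multiples of g, so f ∈ (g) iff g | f, i.e. iff the remainder of f on division by g is 0. Divide f by g (g is monic, so eliminate the leading term of the running remainder at each step):
  leading term -2·x^2: subtract (-2·x)·g(x) = -2·x^2 + 6·x, leaving 2
The remainder r(x) = 2 ≠ 0 (and deg r < deg g), so g ∤ f, i.e. f ∉ (g).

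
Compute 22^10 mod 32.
0

Use repeated squaring. Binary(10) = 1010. Walk through the bits of the exponent 10 left-to-right: at each bit after the leading one, square the running value, then multiply by 22 if the bit is 1 (always reducing mod 32):
  bit 1 = 1 (leading): start with 22.
  bit 2 = 0: square 22^2 = 484 ≡ 4 (mod 32).
  bit 3 = 1: square 4^2 = 16; bit is 1, so multiply 16·22 = 352 ≡ 0 (mod 32).
  bit 4 = 0: square 0^2 = 0 (mod 32).
Final value: 22^10 ≡ 0 (mod 32).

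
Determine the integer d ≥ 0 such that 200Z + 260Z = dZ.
In the PID Z, (a, b) is generated by gcd(a, b). Compute gcd(260, 200) with the extended Euclidean algorithm, tracking rows (r, s, t) with s·260 + t·200 = r:
  row A: (260, 1, 0)   [1·260 + 0·200 = 260]
  row B: (200, 0, 1)   [0·260 + 1·200 = 200]
  260 = 1·200 + 60   → row C = row A − 1·row B = (60, 1, −1)   [check: 1·260 − 1·200 = 60]
  200 = 3·60 + 20   → row D = row B − 3·row C = (20, −3, 4)   [check: −3·260 + 4·200 = 20]
  60 = 3·20 + 0   → remainder 0, stop. gcd = 20 (last nonzero row D).
So gcd(200, 260) = 20, with Bézout identity −3·260 + 4·200 = 20. Containment (⊇): the Bézout identity exhibits 20 as an element of (200, 260), giving (20) ⊆ (200, 260). Containment (⊆): since 20 | 200 and 20 | 260 (200 = 20·10, 260 = 20·13), every Z-linear combination of 200 and 260 is divisible by 20, so (200, 260) ⊆ (20). Therefore (200, 260) = (20), d = 20.

Final answer: (200, 260) = (20); d = 20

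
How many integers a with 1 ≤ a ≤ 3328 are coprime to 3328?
1536

The number of a ∈ {1, ..., 3328} with gcd(a, 3328) = 1 is by definition Euler's totient φ(3328). φ is multiplicative, with φ(p^e) = p^e − p^(e−1). Factorise 3328 = 2^8 · 13. Then
  φ(3328) = (2^8 − 2^7) · (13 − 1) = 128 · 12 = 1536.
So there are 1536 such integers.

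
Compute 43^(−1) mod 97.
Apply the extended Euclidean algorithm to (97, 43), tracking rows (r, s, t) with s·97 + t·43 = r. Each division r_prev = q·r_cur + r_new produces the new row as (previous row) − q·(current row):
  row A: (97, 1, 0)   [1·97 + 0·43 = 97]
  row B: (43, 0, 1)   [0·97 + 1·43 = 43]
  97 = 2·43 + 11   → row C = row A − 2·row B = (11, 1, −2)   [check: 1·97 − 2·43 = 11]
  43 = 3·11 + 10   → row D = row B − 3·row C = (10, −3, 7)   [check: −3·97 + 7·43 = 10]
  11 = 1·10 + 1   → row E = row C − 1·row D = (1, 4, −9)   [check: 4·97 − 9·43 = 1]
  10 = 10·1 + 0   → remainder 0, stop. gcd = 1 (last nonzero row E).
The gcd is 1, so 43 is invertible mod 97. The last nonzero row gives 4·97 − 9·43 = 1, so t = −9. So 43^(−1) ≡ −9 ≡ 88 (mod 97). Verify: 43 · 88 = 3784 ≡ 1 (mod 97). ✓

Final answer: 43^(−1) ≡ 88 (mod 97)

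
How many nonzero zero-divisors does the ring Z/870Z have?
In Z/870Z each nonzero element is either a unit (gcd with 870 is 1) or a zero-divisor (gcd > 1). The number of units is φ(870): factorise 870 = 2 · 3 · 5 · 29, so φ(870) = (2 − 1) · (3 − 1) · (5 − 1) · (29 − 1) = 1 · 2 · 4 · 28 = 224. The nonzero elements number 870 − 1 = 869. Hence the nonzero zero-divisors number 869 − 224 = 645.

Final answer: Z/870Z has 645 nonzero zero-divisors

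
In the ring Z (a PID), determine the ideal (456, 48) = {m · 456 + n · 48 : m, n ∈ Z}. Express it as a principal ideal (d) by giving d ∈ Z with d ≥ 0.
In the PID Z, (a, b) is generated by gcd(a, b). Compute gcd(456, 48) with the extended Euclidean algorithm, tracking rows (r, s, t) with s·456 + t·48 = r:
  row A: (456, 1, 0)   [1·456 + 0·48 = 456]
  row B: (48, 0, 1)   [0·456 + 1·48 = 48]
  456 = 9·48 + 24   → row C = row A − 9·row B = (24, 1, −9)   [check: 1·456 − 9·48 = 24]
  48 = 2·24 + 0   → remainder 0, stop. gcd = 24 (last nonzero row C).
So gcd(456, 48) = 24, with Bézout identity 1·456 − 9·48 = 24. Containment (⊇): the Bézout identity exhibits 24 as an element of (456, 48), giving (24) ⊆ (456, 48). Containment (⊆): since 24 | 456 and 24 | 48 (456 = 24·19, 48 = 24·2), every Z-linear combination of 456 and 48 is divisible by 24, so (456, 48) ⊆ (24). Therefore (456, 48) = (24), d = 24.

Final answer: (456, 48) = (24); d = 24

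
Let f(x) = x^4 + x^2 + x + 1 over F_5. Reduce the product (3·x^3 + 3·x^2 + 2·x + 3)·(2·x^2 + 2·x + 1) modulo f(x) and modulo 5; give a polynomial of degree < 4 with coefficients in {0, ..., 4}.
a · b ≡ 2·x^3 + 1 (mod f(x))

Multiply as integer polynomials: a · b = 6·x^5 + 12·x^4 + 13·x^3 + 13·x^2 + 8·x + 3. Reducing coefficients mod 5: a · b ≡ x^5 + 2·x^4 + 3·x^3 + 3·x^2 + 3·x + 3. Now divide by f(x) = x^4 + x^2 + x + 1 in F_5[x], eliminating the leading term at each step:
  leading term x^5: subtract (x)·f(x) = x^5 + x^3 + x^2 + x, leaving 2·x^4 + 2·x^3 + 2·x^2 + 2·x + 3 (coefficients mod 5)
  leading term 2·x^4: subtract (2)·f(x) = 2·x^4 + 2·x^2 + 2·x + 2, leaving 2·x^3 + 1 (coefficients mod 5)
The degree is now < 4, so this is the remainder. Hence a · b ≡ 2·x^3 + 1 in F_5[x]/(f).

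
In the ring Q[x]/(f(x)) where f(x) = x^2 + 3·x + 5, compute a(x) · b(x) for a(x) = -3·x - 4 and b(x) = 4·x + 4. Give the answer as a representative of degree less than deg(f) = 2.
a · b ≡ 8·x + 44 (mod f(x))

First multiply in Q[x] without reducing: a · b = -12·x^2 - 28·x - 16. Now divide by f(x) = x^2 + 3·x + 5, eliminating the leading term at each step:
  leading term -12·x^2: subtract (-12)·f(x) = -12·x^2 - 36·x - 60, leaving 8·x + 44
The degree is now < 2, so this is the remainder. Hence a · b ≡ 8·x + 44 in Q[x]/(f).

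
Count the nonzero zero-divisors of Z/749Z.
Z/749Z has 112 nonzero zero-divisors

In Z/749Z each nonzero element is either a unit (gcd with 749 is 1) or a zero-divisor (gcd > 1). The number of units is φ(749): factorise 749 = 7 · 107, so φ(749) = (7 − 1) · (107 − 1) = 6 · 106 = 636. The nonzero elements number 749 − 1 = 748. Hence the nonzero zero-divisors number 748 − 636 = 112.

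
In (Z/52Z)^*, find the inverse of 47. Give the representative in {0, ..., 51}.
Apply the extended Euclidean algorithm to (52, 47), tracking rows (r, s, t) with s·52 + t·47 = r. Each division r_prev = q·r_cur + r_new produces the new row as (previous row) − q·(current row):
  row A: (52, 1, 0)   [1·52 + 0·47 = 52]
  row B: (47, 0, 1)   [0·52 + 1·47 = 47]
  52 = 1·47 + 5   → row C = row A − 1·row B = (5, 1, −1)   [check: 1·52 − 1·47 = 5]
  47 = 9·5 + 2   → row D = row B − 9·row C = (2, −9, 10)   [check: −9·52 + 10·47 = 2]
  5 = 2·2 + 1   → row E = row C − 2·row D = (1, 19, −21)   [check: 19·52 − 21·47 = 1]
  2 = 2·1 + 0   → remainder 0, stop. gcd = 1 (last nonzero row E).
The gcd is 1, so 47 is invertible mod 52. The last nonzero row gives 19·52 − 21·47 = 1, so t = −21. So 47^(−1) ≡ −21 ≡ 31 (mod 52). Verify: 47 · 31 = 1457 ≡ 1 (mod 52). ✓

Final answer: 47^(−1) ≡ 31 (mod 52)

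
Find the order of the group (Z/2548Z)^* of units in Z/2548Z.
|(Z/2548Z)^*| = 1008

(Z/2548Z)^* consists of the classes a with gcd(a, 2548) = 1, so its order is φ(2548). φ is multiplicative, with φ(p^e) = p^e − p^(e−1). Factorise 2548 = 2^2 · 7^2 · 13. Then
  φ(2548) = (2^2 − 2^1) · (7^2 − 7^1) · (13 − 1) = 2 · 42 · 12 = 1008.
Thus |(Z/2548Z)^*| = 1008.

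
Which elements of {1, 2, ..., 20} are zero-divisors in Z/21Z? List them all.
nonzero zero-divisors of Z/21Z = {3, 6, 7, 9, 12, 14, 15, 18}

An element a ∈ Z/21Z (with a ≠ 0) is a zero-divisor iff gcd(a, 21) > 1 (because a is a unit precisely when gcd(a, n) = 1, and in Z/nZ every nonzero, non-unit element is a zero-divisor). Scan a = 1, ..., 20 and keep those with gcd(a, 21) > 1:
  gcd(3, 21) = 3, gcd(6, 21) = 3, gcd(7, 21) = 7, gcd(9, 21) = 3, gcd(12, 21) = 3, gcd(14, 21) = 7, gcd(15, 21) = 3, gcd(18, 21) = 3.
All other a ∈ {1, ..., 20} have gcd(a, 21) = 1 and are units. So the nonzero zero-divisors are exactly the 8 values of a appearing in this scan.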